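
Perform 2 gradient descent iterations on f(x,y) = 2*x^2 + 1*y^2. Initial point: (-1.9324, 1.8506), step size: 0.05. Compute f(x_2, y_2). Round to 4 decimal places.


Gradient descent on f(x,y) = 2*x^2 + 1*y^2.
Starting point: (-1.9324, 1.8506), alpha = 0.05
Step 1: grad_x = 2*2*-1.9324 = -7.7296, grad_y = 2*1*1.8506 = 3.7012
  x_1 = -1.9324 - 0.05*-7.7296 = -1.5459
  y_1 = 1.8506 - 0.05*3.7012 = 1.6655
Step 2: grad_x = 2*2*-1.5459 = -6.1837, grad_y = 2*1*1.6655 = 3.3311
  x_2 = -1.5459 - 0.05*-6.1837 = -1.2367
  y_2 = 1.6655 - 0.05*3.3311 = 1.499
f(-1.2367, 1.499) = 2*(-1.2367)^2 + 1*1.499^2 = 5.306


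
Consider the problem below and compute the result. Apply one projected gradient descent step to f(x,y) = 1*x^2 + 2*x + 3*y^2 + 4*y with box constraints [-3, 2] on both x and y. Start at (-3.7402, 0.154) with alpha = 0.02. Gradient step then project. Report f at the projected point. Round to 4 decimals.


Step 1: Compute gradient at (-3.7402, 0.154).
grad_x = 2*1*-3.7402 + 2 = -5.4804
grad_y = 2*3*0.154 + 4 = 4.924
Step 2: Gradient step.
x_raw = -3.7402 - 0.02*-5.4804 = -3.6306
y_raw = 0.154 - 0.02*4.924 = 0.0555
Step 3: Project onto [-3, 2].
x_proj = clip(-3.6306) = -3.0
y_proj = clip(0.0555) = 0.0555
Step 4: Evaluate f.
f(-3.0, 0.0555) = 3.2313


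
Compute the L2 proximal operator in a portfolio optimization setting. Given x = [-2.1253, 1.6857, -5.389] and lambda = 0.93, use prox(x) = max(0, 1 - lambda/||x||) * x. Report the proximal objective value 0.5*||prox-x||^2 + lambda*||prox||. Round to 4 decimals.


Step 1: Compute ||x||.
||x|| = 6.0332
Step 2: Compute scaling factor.
scale = max(0, 1 - 0.93/6.0332) = 0.8459
Step 3: prox(x) = [-1.7977, 1.4259, -4.5583]
||prox(x)|| = 5.1032
Step 4: Proximal objective.
0.5*||prox-x||^2 = 0.4325
lambda*||prox|| = 4.746
Total = 5.1784


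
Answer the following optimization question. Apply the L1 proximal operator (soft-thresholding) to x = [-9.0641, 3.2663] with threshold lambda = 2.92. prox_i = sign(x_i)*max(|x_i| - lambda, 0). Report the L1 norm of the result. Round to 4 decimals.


Soft-thresholding with lambda = 2.92:
prox(-9.0641) = sign(-9.0641)*max(|-9.0641| - 2.92, 0) = -6.1441
prox(3.2663) = sign(3.2663)*max(|3.2663| - 2.92, 0) = 0.3463
prox(x) = [-6.1441, 0.3463]
||prox(x)||_1 = 6.1441 + 0.3463 = 6.4904


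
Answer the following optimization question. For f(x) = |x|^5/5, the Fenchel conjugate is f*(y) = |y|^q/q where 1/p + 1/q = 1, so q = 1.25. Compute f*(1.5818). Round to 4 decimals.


The conjugate exponent q satisfies 1/p + 1/q = 1.
p = 5, so q = 5/(5 - 1) = 1.25
|y|^q = 1.5818^1.25 = 1.7739
f*(1.5818) = 1.7739 / 1.25 = 1.4192


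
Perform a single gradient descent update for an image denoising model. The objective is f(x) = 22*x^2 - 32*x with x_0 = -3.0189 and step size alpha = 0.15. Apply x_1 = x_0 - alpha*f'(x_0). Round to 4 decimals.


We compute the gradient at x_0 and apply the update.
f'(x) = 44*x - 32
f'(-3.0189) = 44*-3.0189 - 32 = -164.8316
x_1 = -3.0189 - 0.15*-164.8316 = 21.7058


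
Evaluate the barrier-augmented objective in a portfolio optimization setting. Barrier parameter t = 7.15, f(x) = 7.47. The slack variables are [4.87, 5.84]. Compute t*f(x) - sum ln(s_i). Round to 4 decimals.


Step 1: Compute log-barrier.
ln values: [1.5831, 1.7647]
phi = -(1.5831 + 1.7647) = -3.3478
Step 2: Compute augmented objective.
t*f(x) = 7.15*7.47 = 53.4105
Total = 53.4105 - 3.3478 = 50.0627


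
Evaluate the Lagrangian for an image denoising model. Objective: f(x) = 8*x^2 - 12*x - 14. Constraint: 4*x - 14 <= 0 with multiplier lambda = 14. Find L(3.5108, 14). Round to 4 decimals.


Step 1: Evaluate f(x).
f(3.5108) = 8*3.5108^2 - 12*3.5108 - 14 = 42.4761
Step 2: Evaluate g(x).
g(3.5108) = 4*3.5108 - 14 = 0.0432
Step 3: Compute Lagrangian.
L = 42.4761 + 14*0.0432 = 43.0809


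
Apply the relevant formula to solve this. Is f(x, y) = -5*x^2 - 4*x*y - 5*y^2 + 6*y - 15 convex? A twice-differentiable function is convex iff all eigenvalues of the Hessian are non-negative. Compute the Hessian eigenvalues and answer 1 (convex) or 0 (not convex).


The Hessian of f(x,y) = -5*x^2 - 4*x*y - 5*y^2 + 6*y - 15 is:
H = [[-10, -4], [-4, -10]]
Trace = -10 - 10 = -20
Determinant = -10*-10 - (-4)^2 = 84
Discriminant = (-20)^2 - 4*84 = 64.0
Eigenvalues: lambda_1 = -14.0, lambda_2 = -6.0
The function is not convex.

0


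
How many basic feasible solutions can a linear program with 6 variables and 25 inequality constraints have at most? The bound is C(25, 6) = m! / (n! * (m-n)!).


Each vertex corresponds to some choice of n active constraints out of m, so the number of vertices is at most C(m, n) = m! / (n!(m-n)!).
m = 25, n = 6
Numerator: 25 * 24 * 23 * 22 * 21 * 20
Denominator: 6! = 720
C(25, 6) = 177100


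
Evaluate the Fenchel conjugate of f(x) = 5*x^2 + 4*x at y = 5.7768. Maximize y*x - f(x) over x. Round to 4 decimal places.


f*(y) = sup_x {y*x - a*x^2 - b*x} = sup_x {(y-b)*x - a*x^2}
FOC: (y - b) - 2a*x = 0 => x* = (y - b)/(2a)
x* = (5.7768 - 4)/(2*5) = 0.1777
f*(5.7768) = (y-b)^2/(4a) = (5.7768 - 4)^2/(4*5)
= 3.157/20 = 0.1579


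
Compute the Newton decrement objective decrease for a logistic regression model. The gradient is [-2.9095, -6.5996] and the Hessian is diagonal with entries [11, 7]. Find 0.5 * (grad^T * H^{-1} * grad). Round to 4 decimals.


Step 1: H is diagonal, so H^(-1) * g = [-0.2645, -0.9428].
Step 2: g^T H^(-1) g = sum_i g_i^2 / H_ii
  = (-2.9095)^2/11 + (-6.5996)^2/7
  = 0.7696 + 6.2221 = 6.9917
Step 3: Objective decrease = 0.5 * g^T H^(-1) g = 3.4958


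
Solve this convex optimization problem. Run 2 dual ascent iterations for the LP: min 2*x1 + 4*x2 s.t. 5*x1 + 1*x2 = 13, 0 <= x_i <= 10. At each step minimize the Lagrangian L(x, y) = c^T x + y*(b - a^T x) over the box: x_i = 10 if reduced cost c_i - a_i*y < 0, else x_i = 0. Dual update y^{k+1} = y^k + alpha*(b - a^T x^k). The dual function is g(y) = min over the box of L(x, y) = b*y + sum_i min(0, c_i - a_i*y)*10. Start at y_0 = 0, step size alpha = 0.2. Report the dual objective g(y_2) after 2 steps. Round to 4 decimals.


Dual ascent for LP: min 2*x1 + 4*x2, 5*x1 + 1*x2 = 13, 0 <= x_i <= 10
Step 1: y^k = 0.0, reduced costs: (2.0, 4.0)
  x^k = (0.0, 0.0), subgradient = b - a^T x = 13.0
  y^{k+1} = 0.0 + 0.2*13.0 = 2.6
Step 2: y^k = 2.6, reduced costs: (-11.0, 1.4)
  x^k = (10.0, 0.0), subgradient = b - a^T x = -37.0
  y^{k+1} = 2.6 + 0.2*-37.0 = -4.8
Dual objective at y_2 = -4.8: reduced costs (26.0, 8.8), box minimizer x = (0.0, 0.0)
g(y_2) = b*y + (c1 - a1*y)*x1 + (c2 - a2*y)*x2 = 13*(-4.8) + 26.0*0.0 + 8.8*0.0 = -62.4 + 0.0 + 0.0 = -62.4


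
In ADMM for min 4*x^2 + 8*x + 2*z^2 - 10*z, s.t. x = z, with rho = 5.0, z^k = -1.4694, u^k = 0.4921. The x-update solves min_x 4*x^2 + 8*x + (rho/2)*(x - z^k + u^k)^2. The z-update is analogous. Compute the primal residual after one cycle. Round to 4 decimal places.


ADMM iteration with rho = 5.0, z^k = -1.4694, u^k = 0.4921
Step 1: x-update.
Minimize 4*x^2 + 8*x + (5.0/2)*(x + 1.4694 + 0.4921)^2
FOC: (2*4 + 5.0)*x = -8 + 5.0*(-1.4694 - 0.4921)
x^{k+1} = -1.3698
Step 2: z-update.
Minimize 2*z^2 - 10*z + (5.0/2)*(-1.3698 - z + 0.4921)^2
FOC: (2*2 + 5.0)*z = 10 + 5.0*(-1.3698 + 0.4921)
z^{k+1} = 0.6235
Step 3: u-update.
u^{k+1} = 0.4921 - 1.3698 - 0.6235 = -1.5012
Step 4: Primal residual = |-1.3698 - 0.6235| = 1.9933


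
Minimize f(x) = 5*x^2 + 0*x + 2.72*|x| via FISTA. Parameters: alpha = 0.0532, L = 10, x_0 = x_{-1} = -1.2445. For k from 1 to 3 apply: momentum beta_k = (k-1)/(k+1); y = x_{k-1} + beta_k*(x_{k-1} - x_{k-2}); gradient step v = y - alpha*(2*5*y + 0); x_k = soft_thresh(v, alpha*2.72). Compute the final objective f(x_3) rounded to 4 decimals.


FISTA on f(x) = 5*x^2 + 0*x + 2.72*|x|
L = 10, alpha = 0.0532
Iteration 1: beta = 0.0, y = -1.2445 + 0.0*(-1.2445 + 1.2445) = -1.2445
  grad(y) = -12.445, v = y - alpha*grad = -0.5824
  prox(v) = soft_thresh(-0.5824, 0.1447) = -0.4377
Iteration 2: beta = 0.3333, y = -0.4377 + 0.3333*(-0.4377 + 1.2445) = -0.1688
  grad(y) = -1.688, v = y - alpha*grad = -0.079
  prox(v) = soft_thresh(-0.079, 0.1447) = 0.0
Iteration 3: beta = 0.5, y = 0.0 + 0.5*(0.0 + 0.4377) = 0.2189
  grad(y) = 2.1886, v = y - alpha*grad = 0.1024
  prox(v) = soft_thresh(0.1024, 0.1447) = 0.0
f(x_3) = 5*0.0^2 + 0*0.0 + 2.72*|0.0| = 0.0


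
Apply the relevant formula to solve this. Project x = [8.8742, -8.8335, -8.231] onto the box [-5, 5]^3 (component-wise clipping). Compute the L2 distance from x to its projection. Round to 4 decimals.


Project each component onto [-5, 5].
clip(8.8742) = 5.0, clip(-8.8335) = -5.0, clip(-8.231) = -5.0
Projection = [5.0, -5.0, -5.0]
Squared diffs: [15.0094, 14.6957, 10.4394]
Distance = sqrt(40.1445) = 6.336


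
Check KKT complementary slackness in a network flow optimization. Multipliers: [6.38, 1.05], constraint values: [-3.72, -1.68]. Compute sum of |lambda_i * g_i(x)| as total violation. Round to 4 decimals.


KKT complementary slackness check:
lambda_1 * g_1 = 6.38 * -3.72 = -23.7336
lambda_2 * g_2 = 1.05 * -1.68 = -1.764
Total violation = 23.7336 + 1.764 = 25.4976


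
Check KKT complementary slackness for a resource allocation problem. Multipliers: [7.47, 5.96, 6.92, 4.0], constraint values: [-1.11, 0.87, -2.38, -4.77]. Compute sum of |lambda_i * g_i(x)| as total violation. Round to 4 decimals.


KKT complementary slackness check:
lambda_1 * g_1 = 7.47 * -1.11 = -8.2917
lambda_2 * g_2 = 5.96 * 0.87 = 5.1852
lambda_3 * g_3 = 6.92 * -2.38 = -16.4696
lambda_4 * g_4 = 4.0 * -4.77 = -19.08
Total violation = 8.2917 + 5.1852 + 16.4696 + 19.08 = 49.0265


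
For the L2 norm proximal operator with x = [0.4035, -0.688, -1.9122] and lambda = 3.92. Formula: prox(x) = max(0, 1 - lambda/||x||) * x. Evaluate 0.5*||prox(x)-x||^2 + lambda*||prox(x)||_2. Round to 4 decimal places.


Step 1: Compute ||x||.
||x|| = 2.0719
Step 2: Compute scaling factor.
scale = max(0, 1 - 3.92/2.0719) = 0.0
Step 3: prox(x) = [0.0, -0.0, -0.0]
||prox(x)|| = 0.0
Step 4: Proximal objective.
0.5*||prox-x||^2 = 2.1463
lambda*||prox|| = 0.0
Total = 2.1463


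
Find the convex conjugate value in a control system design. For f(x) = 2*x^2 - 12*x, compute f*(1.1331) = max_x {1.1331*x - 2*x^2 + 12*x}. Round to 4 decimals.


f*(y) = sup_x {y*x - a*x^2 - b*x} = sup_x {(y-b)*x - a*x^2}
FOC: (y - b) - 2a*x = 0 => x* = (y - b)/(2a)
x* = (1.1331 + 12)/(2*2) = 3.2833
f*(1.1331) = (y-b)^2/(4a) = (1.1331 + 12)^2/(4*2)
= 172.4783/8 = 21.5598


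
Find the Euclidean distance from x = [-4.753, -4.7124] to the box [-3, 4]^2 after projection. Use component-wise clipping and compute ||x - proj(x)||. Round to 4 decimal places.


Project each component onto [-3, 4].
clip(-4.753) = -3.0, clip(-4.7124) = -3.0
Projection = [-3.0, -3.0]
Squared diffs: [3.073, 2.9323]
Distance = sqrt(6.0053) = 2.4506


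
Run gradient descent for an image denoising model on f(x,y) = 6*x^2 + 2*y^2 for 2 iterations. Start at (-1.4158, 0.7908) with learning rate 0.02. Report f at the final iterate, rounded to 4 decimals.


Gradient descent on f(x,y) = 6*x^2 + 2*y^2.
Starting point: (-1.4158, 0.7908), alpha = 0.02
Step 1: grad_x = 2*6*-1.4158 = -16.9896, grad_y = 2*2*0.7908 = 3.1632
  x_1 = -1.4158 - 0.02*-16.9896 = -1.076
  y_1 = 0.7908 - 0.02*3.1632 = 0.7275
Step 2: grad_x = 2*6*-1.076 = -12.9121, grad_y = 2*2*0.7275 = 2.9101
  x_2 = -1.076 - 0.02*-12.9121 = -0.8178
  y_2 = 0.7275 - 0.02*2.9101 = 0.6693
f(-0.8178, 0.6693) = 6*(-0.8178)^2 + 2*0.6693^2 = 4.9085


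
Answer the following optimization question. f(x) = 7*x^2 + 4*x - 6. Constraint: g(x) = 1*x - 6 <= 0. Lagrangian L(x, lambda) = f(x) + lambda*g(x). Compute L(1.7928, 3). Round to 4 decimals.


Step 1: Evaluate f(x).
f(1.7928) = 7*1.7928^2 + 4*1.7928 - 6 = 23.6701
Step 2: Evaluate g(x).
g(1.7928) = 1*1.7928 - 6 = -4.2072
Step 3: Compute Lagrangian.
L = 23.6701 + 3*-4.2072 = 11.0485


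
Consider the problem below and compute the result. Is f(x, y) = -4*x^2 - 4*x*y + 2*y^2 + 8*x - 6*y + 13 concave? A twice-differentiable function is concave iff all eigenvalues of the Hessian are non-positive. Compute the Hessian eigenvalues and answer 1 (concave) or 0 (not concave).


The Hessian of f(x,y) = -4*x^2 - 4*x*y + 2*y^2 + 8*x - 6*y + 13 is:
H = [[-8, -4], [-4, 4]]
Trace = -8 + 4 = -4
Determinant = -8*4 - (-4)^2 = -48
Discriminant = (-4)^2 - 4*-48 = 208.0
Eigenvalues: lambda_1 = -9.2111, lambda_2 = 5.2111
The function is not concave.

0


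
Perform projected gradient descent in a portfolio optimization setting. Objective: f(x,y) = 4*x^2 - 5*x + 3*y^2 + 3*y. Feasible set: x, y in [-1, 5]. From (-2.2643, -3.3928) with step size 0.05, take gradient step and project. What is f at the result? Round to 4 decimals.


Step 1: Compute gradient at (-2.2643, -3.3928).
grad_x = 2*4*-2.2643 - 5 = -23.1144
grad_y = 2*3*-3.3928 + 3 = -17.3568
Step 2: Gradient step.
x_raw = -2.2643 - 0.05*-23.1144 = -1.1086
y_raw = -3.3928 - 0.05*-17.3568 = -2.525
Step 3: Project onto [-1, 5].
x_proj = clip(-1.1086) = -1.0
y_proj = clip(-2.525) = -1.0
Step 4: Evaluate f.
f(-1.0, -1.0) = 9.0


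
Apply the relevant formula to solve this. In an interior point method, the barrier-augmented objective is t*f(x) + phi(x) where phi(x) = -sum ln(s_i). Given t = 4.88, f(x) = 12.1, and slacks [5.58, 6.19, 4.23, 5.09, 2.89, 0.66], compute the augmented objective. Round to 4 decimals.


Step 1: Compute log-barrier.
ln values: [1.7192, 1.8229, 1.4422, 1.6273, 1.0613, -0.4155]
phi = -(1.7192 + 1.8229 + 1.4422 + 1.6273 + 1.0613 - 0.4155) = -7.2573
Step 2: Compute augmented objective.
t*f(x) = 4.88*12.1 = 59.048
Total = 59.048 - 7.2573 = 51.7907


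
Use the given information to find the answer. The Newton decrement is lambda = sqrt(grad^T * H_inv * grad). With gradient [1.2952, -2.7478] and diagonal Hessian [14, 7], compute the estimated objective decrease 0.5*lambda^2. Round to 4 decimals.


Step 1: H is diagonal, so H^(-1) * g = [0.0925, -0.3925].
Step 2: g^T H^(-1) g = sum_i g_i^2 / H_ii
  = (1.2952)^2/14 + (-2.7478)^2/7
  = 0.1198 + 1.0786 = 1.1985
Step 3: Objective decrease = 0.5 * g^T H^(-1) g = 0.5992


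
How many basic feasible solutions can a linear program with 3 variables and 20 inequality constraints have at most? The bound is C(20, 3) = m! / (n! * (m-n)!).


Each vertex corresponds to some choice of n active constraints out of m, so the number of vertices is at most C(m, n) = m! / (n!(m-n)!).
m = 20, n = 3
Numerator: 20 * 19 * 18
Denominator: 3! = 6
C(20, 3) = 1140


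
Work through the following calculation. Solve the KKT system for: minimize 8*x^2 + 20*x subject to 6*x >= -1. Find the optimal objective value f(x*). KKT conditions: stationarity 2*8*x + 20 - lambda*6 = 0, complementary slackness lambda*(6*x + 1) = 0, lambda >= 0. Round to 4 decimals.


Step 1: Try lambda = 0 (constraint inactive).
x_unc = -20/(2*8) = -1.25
Check: 6*-1.25 = -7.5 < -1 -- violated!
Step 2: Constraint must be active: 6*x = -1
x* = -1/6 = -0.1667 (rounded; the exact value -1/6 is used below)
lambda = (2*8*(-1/6) + 20)/6 = 2.8889
Step 3: Compute optimal value.
f(x*) = 8*(-1/6)^2 + 20*(-1/6) = -3.1111


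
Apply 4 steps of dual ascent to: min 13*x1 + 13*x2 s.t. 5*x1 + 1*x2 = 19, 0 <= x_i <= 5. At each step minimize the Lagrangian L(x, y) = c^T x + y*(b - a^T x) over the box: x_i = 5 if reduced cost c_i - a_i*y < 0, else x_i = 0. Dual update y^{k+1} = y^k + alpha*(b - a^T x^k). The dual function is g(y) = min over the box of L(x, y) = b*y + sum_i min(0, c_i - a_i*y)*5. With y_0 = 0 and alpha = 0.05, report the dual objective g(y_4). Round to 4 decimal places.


Dual ascent for LP: min 13*x1 + 13*x2, 5*x1 + 1*x2 = 19, 0 <= x_i <= 5
Step 1: y^k = 0.0, reduced costs: (13.0, 13.0)
  x^k = (0.0, 0.0), subgradient = b - a^T x = 19.0
  y^{k+1} = 0.0 + 0.05*19.0 = 0.95
Step 2: y^k = 0.95, reduced costs: (8.25, 12.05)
  x^k = (0.0, 0.0), subgradient = b - a^T x = 19.0
  y^{k+1} = 0.95 + 0.05*19.0 = 1.9
Step 3: y^k = 1.9, reduced costs: (3.5, 11.1)
  x^k = (0.0, 0.0), subgradient = b - a^T x = 19.0
  y^{k+1} = 1.9 + 0.05*19.0 = 2.85
Step 4: y^k = 2.85, reduced costs: (-1.25, 10.15)
  x^k = (5.0, 0.0), subgradient = b - a^T x = -6.0
  y^{k+1} = 2.85 + 0.05*-6.0 = 2.55
Dual objective at y_4 = 2.55: reduced costs (0.25, 10.45), box minimizer x = (0.0, 0.0)
g(y_4) = b*y + (c1 - a1*y)*x1 + (c2 - a2*y)*x2 = 19*2.55 + 0.25*0.0 + 10.45*0.0 = 48.45 + 0.0 + 0.0 = 48.45


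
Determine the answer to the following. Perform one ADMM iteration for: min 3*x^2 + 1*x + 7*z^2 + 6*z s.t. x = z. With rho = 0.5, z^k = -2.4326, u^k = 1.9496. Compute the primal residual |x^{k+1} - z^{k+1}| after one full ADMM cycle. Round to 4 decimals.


ADMM iteration with rho = 0.5, z^k = -2.4326, u^k = 1.9496
Step 1: x-update.
Minimize 3*x^2 + 1*x + (0.5/2)*(x + 2.4326 + 1.9496)^2
FOC: (2*3 + 0.5)*x = -1 + 0.5*(-2.4326 - 1.9496)
x^{k+1} = -0.4909
Step 2: z-update.
Minimize 7*z^2 + 6*z + (0.5/2)*(-0.4909 - z + 1.9496)^2
FOC: (2*7 + 0.5)*z = -6 + 0.5*(-0.4909 + 1.9496)
z^{k+1} = -0.3635
Step 3: u-update.
u^{k+1} = 1.9496 - 0.4909 + 0.3635 = 1.8222
Step 4: Primal residual = |-0.4909 + 0.3635| = 0.1274


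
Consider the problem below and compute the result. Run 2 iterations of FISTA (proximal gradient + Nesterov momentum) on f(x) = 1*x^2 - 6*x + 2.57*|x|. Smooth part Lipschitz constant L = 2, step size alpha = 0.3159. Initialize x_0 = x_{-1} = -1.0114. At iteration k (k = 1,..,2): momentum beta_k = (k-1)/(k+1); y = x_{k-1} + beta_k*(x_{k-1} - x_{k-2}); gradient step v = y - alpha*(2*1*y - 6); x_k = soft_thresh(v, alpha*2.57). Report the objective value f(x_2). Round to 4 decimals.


FISTA on f(x) = 1*x^2 - 6*x + 2.57*|x|
L = 2, alpha = 0.3159
Iteration 1: beta = 0.0, y = -1.0114 + 0.0*(-1.0114 + 1.0114) = -1.0114
  grad(y) = -8.0228, v = y - alpha*grad = 1.523
  prox(v) = soft_thresh(1.523, 0.8119) = 0.7111
Iteration 2: beta = 0.3333, y = 0.7111 + 0.3333*(0.7111 + 1.0114) = 1.2853
  grad(y) = -3.4294, v = y - alpha*grad = 2.3687
  prox(v) = soft_thresh(2.3687, 0.8119) = 1.5568
f(x_2) = 1*1.5568^2 - 6*1.5568 + 2.57*|1.5568| = -2.9162


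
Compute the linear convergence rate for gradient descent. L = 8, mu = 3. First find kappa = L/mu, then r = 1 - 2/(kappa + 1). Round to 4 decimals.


Step 1: Compute the condition number.
kappa = L/mu = 8/3 = 2.6667
Step 2: Compute the convergence rate.
r = 1 - 2/(kappa + 1) = 1 - 2*mu/(L + mu) = (L - mu)/(L + mu) = 5/11 = 0.4545


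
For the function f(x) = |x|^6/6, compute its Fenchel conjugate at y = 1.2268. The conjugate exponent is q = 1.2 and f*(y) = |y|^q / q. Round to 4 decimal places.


The conjugate exponent q satisfies 1/p + 1/q = 1.
p = 6, so q = 6/(6 - 1) = 1.2
|y|^q = 1.2268^1.2 = 1.278
f*(1.2268) = 1.278 / 1.2 = 1.065


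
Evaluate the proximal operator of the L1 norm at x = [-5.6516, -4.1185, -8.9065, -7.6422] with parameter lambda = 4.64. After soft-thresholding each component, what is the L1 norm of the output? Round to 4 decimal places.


Soft-thresholding with lambda = 4.64:
prox(-5.6516) = sign(-5.6516)*max(|-5.6516| - 4.64, 0) = -1.0116
prox(-4.1185) = sign(-4.1185)*max(|-4.1185| - 4.64, 0) = 0.0
prox(-8.9065) = sign(-8.9065)*max(|-8.9065| - 4.64, 0) = -4.2665
prox(-7.6422) = sign(-7.6422)*max(|-7.6422| - 4.64, 0) = -3.0022
prox(x) = [-1.0116, 0.0, -4.2665, -3.0022]
||prox(x)||_1 = 1.0116 + 0.0 + 4.2665 + 3.0022 = 8.2803


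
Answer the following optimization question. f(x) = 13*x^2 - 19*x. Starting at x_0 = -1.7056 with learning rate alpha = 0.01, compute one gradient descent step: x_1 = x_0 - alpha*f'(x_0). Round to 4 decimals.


We compute the gradient at x_0 and apply the update.
f'(x) = 26*x - 19
f'(-1.7056) = 26*-1.7056 - 19 = -63.3456
x_1 = -1.7056 - 0.01*-63.3456 = -1.0721


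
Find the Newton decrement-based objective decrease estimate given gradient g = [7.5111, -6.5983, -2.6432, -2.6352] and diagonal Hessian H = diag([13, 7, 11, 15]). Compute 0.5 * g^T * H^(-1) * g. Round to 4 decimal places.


Step 1: H is diagonal, so H^(-1) * g = [0.5778, -0.9426, -0.2403, -0.1757].
Step 2: g^T H^(-1) g = sum_i g_i^2 / H_ii
  = (7.5111)^2/13 + (-6.5983)^2/7 + (-2.6432)^2/11 + (-2.6352)^2/15
  = 4.3397 + 6.2197 + 0.6351 + 0.463 = 11.6575
Step 3: Objective decrease = 0.5 * g^T H^(-1) g = 5.8287


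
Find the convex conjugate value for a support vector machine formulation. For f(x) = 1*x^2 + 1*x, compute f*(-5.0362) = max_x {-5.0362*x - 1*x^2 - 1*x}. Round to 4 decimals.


f*(y) = sup_x {y*x - a*x^2 - b*x} = sup_x {(y-b)*x - a*x^2}
FOC: (y - b) - 2a*x = 0 => x* = (y - b)/(2a)
x* = (-5.0362 - 1)/(2*1) = -3.0181
f*(-5.0362) = (y-b)^2/(4a) = (-5.0362 - 1)^2/(4*1)
= 36.4357/4 = 9.1089


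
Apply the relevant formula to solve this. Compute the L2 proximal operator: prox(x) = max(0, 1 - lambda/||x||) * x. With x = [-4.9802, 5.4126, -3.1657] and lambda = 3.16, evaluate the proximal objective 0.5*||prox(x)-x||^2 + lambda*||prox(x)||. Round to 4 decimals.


Step 1: Compute ||x||.
||x|| = 8.0075
Step 2: Compute scaling factor.
scale = max(0, 1 - 3.16/8.0075) = 0.6054
Step 3: prox(x) = [-3.0149, 3.2766, -1.9164]
||prox(x)|| = 4.8475
Step 4: Proximal objective.
0.5*||prox-x||^2 = 4.9928
lambda*||prox|| = 15.3181
Total = 20.3109


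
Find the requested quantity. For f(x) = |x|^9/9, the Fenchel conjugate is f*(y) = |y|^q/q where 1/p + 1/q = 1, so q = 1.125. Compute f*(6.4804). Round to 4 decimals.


The conjugate exponent q satisfies 1/p + 1/q = 1.
p = 9, so q = 9/(9 - 1) = 1.125
|y|^q = 6.4804^1.125 = 8.1856
f*(6.4804) = 8.1856 / 1.125 = 7.2761


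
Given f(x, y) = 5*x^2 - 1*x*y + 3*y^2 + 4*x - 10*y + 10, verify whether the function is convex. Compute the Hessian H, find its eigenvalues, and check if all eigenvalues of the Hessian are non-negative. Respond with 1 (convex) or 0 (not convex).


The Hessian of f(x,y) = 5*x^2 - 1*x*y + 3*y^2 + 4*x - 10*y + 10 is:
H = [[10, -1], [-1, 6]]
Trace = 10 + 6 = 16
Determinant = 10*6 - (-1)^2 = 59
Discriminant = (16)^2 - 4*59 = 20.0
Eigenvalues: lambda_1 = 5.7639, lambda_2 = 10.2361
The function is convex.

1


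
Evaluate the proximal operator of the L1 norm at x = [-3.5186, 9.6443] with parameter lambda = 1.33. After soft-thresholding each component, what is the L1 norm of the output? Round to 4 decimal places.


Soft-thresholding with lambda = 1.33:
prox(-3.5186) = sign(-3.5186)*max(|-3.5186| - 1.33, 0) = -2.1886
prox(9.6443) = sign(9.6443)*max(|9.6443| - 1.33, 0) = 8.3143
prox(x) = [-2.1886, 8.3143]
||prox(x)||_1 = 2.1886 + 8.3143 = 10.5029


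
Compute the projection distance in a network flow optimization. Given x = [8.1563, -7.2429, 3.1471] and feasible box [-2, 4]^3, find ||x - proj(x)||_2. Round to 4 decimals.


Project each component onto [-2, 4].
clip(8.1563) = 4.0, clip(-7.2429) = -2.0, clip(3.1471) = 3.1471
Projection = [4.0, -2.0, 3.1471]
Squared diffs: [17.2748, 27.488, 0.0]
Distance = sqrt(44.7628) = 6.6905


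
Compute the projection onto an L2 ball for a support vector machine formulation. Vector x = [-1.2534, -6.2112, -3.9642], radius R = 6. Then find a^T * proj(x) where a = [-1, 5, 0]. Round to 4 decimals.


Step 1: Compute ||x|| (intermediates to 6 decimals).
||x|| = sqrt((-1.2534)^2 + (-6.2112)^2 + (-3.9642)^2) = 7.474282
Step 2: Project.
Since ||x|| > R, scale = R/||x|| = 6/7.474282 = 0.802753, proj(x) = scale * x
proj(x) = [-1.006171, -4.986059, -3.182273]
Step 3: Dot product.
a^T * proj(x) = -1*(-1.006171) + 5*(-4.986059) + 0*(-3.182273) = -23.9241


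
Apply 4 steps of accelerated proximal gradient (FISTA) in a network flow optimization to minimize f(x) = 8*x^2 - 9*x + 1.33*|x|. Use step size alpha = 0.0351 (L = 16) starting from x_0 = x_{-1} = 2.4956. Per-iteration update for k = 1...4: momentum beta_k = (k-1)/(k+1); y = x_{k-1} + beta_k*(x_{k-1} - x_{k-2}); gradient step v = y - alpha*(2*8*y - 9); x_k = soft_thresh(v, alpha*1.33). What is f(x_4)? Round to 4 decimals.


FISTA on f(x) = 8*x^2 - 9*x + 1.33*|x|
L = 16, alpha = 0.0351
Iteration 1: beta = 0.0, y = 2.4956 + 0.0*(2.4956 - 2.4956) = 2.4956
  grad(y) = 30.9296, v = y - alpha*grad = 1.41
  prox(v) = soft_thresh(1.41, 0.0467) = 1.3633
Iteration 2: beta = 0.3333, y = 1.3633 + 0.3333*(1.3633 - 2.4956) = 0.9859
  grad(y) = 6.7736, v = y - alpha*grad = 0.7481
  prox(v) = soft_thresh(0.7481, 0.0467) = 0.7014
Iteration 3: beta = 0.5, y = 0.7014 + 0.5*(0.7014 - 1.3633) = 0.3705
  grad(y) = -3.0724, v = y - alpha*grad = 0.4783
  prox(v) = soft_thresh(0.4783, 0.0467) = 0.4316
Iteration 4: beta = 0.6, y = 0.4316 + 0.6*(0.4316 - 0.7014) = 0.2698
  grad(y) = -4.6837, v = y - alpha*grad = 0.4342
  prox(v) = soft_thresh(0.4342, 0.0467) = 0.3875
f(x_4) = 8*0.3875^2 - 9*0.3875 + 1.33*|0.3875| = -1.7708


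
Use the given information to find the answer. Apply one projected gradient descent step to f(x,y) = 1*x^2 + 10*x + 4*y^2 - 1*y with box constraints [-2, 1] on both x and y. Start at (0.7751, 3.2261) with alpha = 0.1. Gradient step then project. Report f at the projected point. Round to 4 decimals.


Step 1: Compute gradient at (0.7751, 3.2261).
grad_x = 2*1*0.7751 + 10 = 11.5502
grad_y = 2*4*3.2261 - 1 = 24.8088
Step 2: Gradient step.
x_raw = 0.7751 - 0.1*11.5502 = -0.3799
y_raw = 3.2261 - 0.1*24.8088 = 0.7452
Step 3: Project onto [-2, 1].
x_proj = clip(-0.3799) = -0.3799
y_proj = clip(0.7452) = 0.7452
Step 4: Evaluate f.
f(-0.3799, 0.7452) = -2.1787


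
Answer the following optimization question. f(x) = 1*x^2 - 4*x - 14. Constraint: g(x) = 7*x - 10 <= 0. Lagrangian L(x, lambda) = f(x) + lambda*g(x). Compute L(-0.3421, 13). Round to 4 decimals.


Step 1: Evaluate f(x).
f(-0.3421) = 1*(-0.3421)^2 - 4*(-0.3421) - 14 = -12.5146
Step 2: Evaluate g(x).
g(-0.3421) = 7*-0.3421 - 10 = -12.3947
Step 3: Compute Lagrangian.
L = -12.5146 + 13*-12.3947 = -173.6457


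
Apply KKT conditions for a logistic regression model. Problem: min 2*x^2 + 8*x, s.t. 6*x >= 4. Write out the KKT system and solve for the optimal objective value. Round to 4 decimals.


Step 1: Try lambda = 0 (constraint inactive).
x_unc = -8/(2*2) = -2.0
Check: 6*-2.0 = -12.0 < 4 -- violated!
Step 2: Constraint must be active: 6*x = 4
x* = 4/6 = 2/3 = 0.6667 (rounded; the exact value 2/3 is used below)
lambda = (2*2*(2/3) + 8)/6 = 1.7778
Step 3: Compute optimal value.
f(x*) = 2*(2/3)^2 + 8*(2/3) = 6.2222


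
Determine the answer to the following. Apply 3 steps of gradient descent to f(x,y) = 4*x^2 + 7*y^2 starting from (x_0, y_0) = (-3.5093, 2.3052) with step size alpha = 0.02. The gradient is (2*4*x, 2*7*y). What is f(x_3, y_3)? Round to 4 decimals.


Gradient descent on f(x,y) = 4*x^2 + 7*y^2.
Starting point: (-3.5093, 2.3052), alpha = 0.02
Step 1: grad_x = 2*4*-3.5093 = -28.0744, grad_y = 2*7*2.3052 = 32.2728
  x_1 = -3.5093 - 0.02*-28.0744 = -2.9478
  y_1 = 2.3052 - 0.02*32.2728 = 1.6597
Step 2: grad_x = 2*4*-2.9478 = -23.5825, grad_y = 2*7*1.6597 = 23.2364
  x_2 = -2.9478 - 0.02*-23.5825 = -2.4762
  y_2 = 1.6597 - 0.02*23.2364 = 1.195
Step 3: grad_x = 2*4*-2.4762 = -19.8093, grad_y = 2*7*1.195 = 16.7302
  x_3 = -2.4762 - 0.02*-19.8093 = -2.08
  y_3 = 1.195 - 0.02*16.7302 = 0.8604
f(-2.08, 0.8604) = 4*(-2.08)^2 + 7*0.8604^2 = 22.4874


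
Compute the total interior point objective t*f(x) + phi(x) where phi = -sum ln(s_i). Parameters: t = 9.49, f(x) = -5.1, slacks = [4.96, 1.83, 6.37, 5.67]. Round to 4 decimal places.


Step 1: Compute log-barrier.
ln values: [1.6014, 0.6043, 1.8516, 1.7352]
phi = -(1.6014 + 0.6043 + 1.8516 + 1.7352) = -5.7925
Step 2: Compute augmented objective.
t*f(x) = 9.49*-5.1 = -48.399
Total = -48.399 - 5.7925 = -54.1915


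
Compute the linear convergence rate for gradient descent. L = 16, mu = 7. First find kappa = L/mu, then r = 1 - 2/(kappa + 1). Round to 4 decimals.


Step 1: Compute the condition number.
kappa = L/mu = 16/7 = 2.2857
Step 2: Compute the convergence rate.
r = 1 - 2/(kappa + 1) = 1 - 2*mu/(L + mu) = (L - mu)/(L + mu) = 9/23 = 0.3913


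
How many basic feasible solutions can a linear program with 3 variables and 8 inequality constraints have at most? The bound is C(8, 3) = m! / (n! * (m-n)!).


Each vertex corresponds to some choice of n active constraints out of m, so the number of vertices is at most C(m, n) = m! / (n!(m-n)!).
m = 8, n = 3
Numerator: 8 * 7 * 6
Denominator: 3! = 6
C(8, 3) = 56


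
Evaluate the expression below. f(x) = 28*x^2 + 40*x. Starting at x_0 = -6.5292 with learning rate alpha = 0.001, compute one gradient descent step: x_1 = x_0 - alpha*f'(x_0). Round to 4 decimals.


We compute the gradient at x_0 and apply the update.
f'(x) = 56*x + 40
f'(-6.5292) = 56*-6.5292 + 40 = -325.6352
x_1 = -6.5292 - 0.001*-325.6352 = -6.2036


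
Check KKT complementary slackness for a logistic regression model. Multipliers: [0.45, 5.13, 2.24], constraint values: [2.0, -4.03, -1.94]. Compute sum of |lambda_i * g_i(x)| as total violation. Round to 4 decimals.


KKT complementary slackness check:
lambda_1 * g_1 = 0.45 * 2.0 = 0.9
lambda_2 * g_2 = 5.13 * -4.03 = -20.6739
lambda_3 * g_3 = 2.24 * -1.94 = -4.3456
Total violation = 0.9 + 20.6739 + 4.3456 = 25.9195


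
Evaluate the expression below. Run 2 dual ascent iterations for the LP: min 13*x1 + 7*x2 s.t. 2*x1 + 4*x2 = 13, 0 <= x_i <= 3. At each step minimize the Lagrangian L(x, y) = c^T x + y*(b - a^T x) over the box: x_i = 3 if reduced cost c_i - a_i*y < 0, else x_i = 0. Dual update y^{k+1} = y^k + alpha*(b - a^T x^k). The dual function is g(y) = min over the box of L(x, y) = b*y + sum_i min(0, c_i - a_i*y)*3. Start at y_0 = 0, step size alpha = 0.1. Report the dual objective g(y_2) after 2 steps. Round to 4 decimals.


Dual ascent for LP: min 13*x1 + 7*x2, 2*x1 + 4*x2 = 13, 0 <= x_i <= 3
Step 1: y^k = 0.0, reduced costs: (13.0, 7.0)
  x^k = (0.0, 0.0), subgradient = b - a^T x = 13.0
  y^{k+1} = 0.0 + 0.1*13.0 = 1.3
Step 2: y^k = 1.3, reduced costs: (10.4, 1.8)
  x^k = (0.0, 0.0), subgradient = b - a^T x = 13.0
  y^{k+1} = 1.3 + 0.1*13.0 = 2.6
Dual objective at y_2 = 2.6: reduced costs (7.8, -3.4), box minimizer x = (0.0, 3.0)
g(y_2) = b*y + (c1 - a1*y)*x1 + (c2 - a2*y)*x2 = 13*2.6 + 7.8*0.0 + (-3.4)*3.0 = 33.8 + 0.0 - 10.2 = 23.6


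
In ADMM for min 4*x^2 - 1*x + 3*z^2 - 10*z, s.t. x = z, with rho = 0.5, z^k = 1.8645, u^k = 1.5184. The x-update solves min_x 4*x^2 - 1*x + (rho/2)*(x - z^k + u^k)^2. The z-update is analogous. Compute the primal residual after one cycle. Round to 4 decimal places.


ADMM iteration with rho = 0.5, z^k = 1.8645, u^k = 1.5184
Step 1: x-update.
Minimize 4*x^2 - 1*x + (0.5/2)*(x - 1.8645 + 1.5184)^2
FOC: (2*4 + 0.5)*x = 1 + 0.5*(1.8645 - 1.5184)
x^{k+1} = 0.138
Step 2: z-update.
Minimize 3*z^2 - 10*z + (0.5/2)*(0.138 - z + 1.5184)^2
FOC: (2*3 + 0.5)*z = 10 + 0.5*(0.138 + 1.5184)
z^{k+1} = 1.6659
Step 3: u-update.
u^{k+1} = 1.5184 + 0.138 - 1.6659 = -0.0095
Step 4: Primal residual = |0.138 - 1.6659| = 1.5279


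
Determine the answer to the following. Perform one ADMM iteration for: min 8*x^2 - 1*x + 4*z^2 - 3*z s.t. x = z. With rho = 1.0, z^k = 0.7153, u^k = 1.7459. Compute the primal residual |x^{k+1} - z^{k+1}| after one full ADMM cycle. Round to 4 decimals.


ADMM iteration with rho = 1.0, z^k = 0.7153, u^k = 1.7459
Step 1: x-update.
Minimize 8*x^2 - 1*x + (1.0/2)*(x - 0.7153 + 1.7459)^2
FOC: (2*8 + 1.0)*x = 1 + 1.0*(0.7153 - 1.7459)
x^{k+1} = -0.0018
Step 2: z-update.
Minimize 4*z^2 - 3*z + (1.0/2)*(-0.0018 - z + 1.7459)^2
FOC: (2*4 + 1.0)*z = 3 + 1.0*(-0.0018 + 1.7459)
z^{k+1} = 0.5271
Step 3: u-update.
u^{k+1} = 1.7459 - 0.0018 - 0.5271 = 1.217
Step 4: Primal residual = |-0.0018 - 0.5271| = 0.5289


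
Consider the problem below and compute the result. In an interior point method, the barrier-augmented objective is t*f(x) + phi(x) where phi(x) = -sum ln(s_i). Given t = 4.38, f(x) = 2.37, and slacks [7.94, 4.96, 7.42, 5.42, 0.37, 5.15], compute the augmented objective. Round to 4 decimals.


Step 1: Compute log-barrier.
ln values: [2.0719, 1.6014, 2.0042, 1.6901, -0.9943, 1.639]
phi = -(2.0719 + 1.6014 + 2.0042 + 1.6901 - 0.9943 + 1.639) = -8.0123
Step 2: Compute augmented objective.
t*f(x) = 4.38*2.37 = 10.3806
Total = 10.3806 - 8.0123 = 2.3683


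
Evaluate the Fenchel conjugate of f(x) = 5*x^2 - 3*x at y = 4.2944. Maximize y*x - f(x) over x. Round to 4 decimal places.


f*(y) = sup_x {y*x - a*x^2 - b*x} = sup_x {(y-b)*x - a*x^2}
FOC: (y - b) - 2a*x = 0 => x* = (y - b)/(2a)
x* = (4.2944 + 3)/(2*5) = 0.7294
f*(4.2944) = (y-b)^2/(4a) = (4.2944 + 3)^2/(4*5)
= 53.2083/20 = 2.6604


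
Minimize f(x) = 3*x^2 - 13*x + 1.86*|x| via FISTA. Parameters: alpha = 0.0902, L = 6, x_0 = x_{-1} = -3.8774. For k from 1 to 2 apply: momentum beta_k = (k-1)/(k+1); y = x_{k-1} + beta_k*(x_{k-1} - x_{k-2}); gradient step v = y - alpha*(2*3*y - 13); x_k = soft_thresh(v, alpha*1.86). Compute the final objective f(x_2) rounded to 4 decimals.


FISTA on f(x) = 3*x^2 - 13*x + 1.86*|x|
L = 6, alpha = 0.0902
Iteration 1: beta = 0.0, y = -3.8774 + 0.0*(-3.8774 + 3.8774) = -3.8774
  grad(y) = -36.2644, v = y - alpha*grad = -0.6064
  prox(v) = soft_thresh(-0.6064, 0.1678) = -0.4386
Iteration 2: beta = 0.3333, y = -0.4386 + 0.3333*(-0.4386 + 3.8774) = 0.7077
  grad(y) = -8.7538, v = y - alpha*grad = 1.4973
  prox(v) = soft_thresh(1.4973, 0.1678) = 1.3295
f(x_2) = 3*1.3295^2 - 13*1.3295 + 1.86*|1.3295| = -9.508


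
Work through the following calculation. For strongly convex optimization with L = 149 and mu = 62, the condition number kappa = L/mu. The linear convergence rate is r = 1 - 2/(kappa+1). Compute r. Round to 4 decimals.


Step 1: Compute the condition number.
kappa = L/mu = 149/62 = 2.4032
Step 2: Compute the convergence rate.
r = 1 - 2/(kappa + 1) = 1 - 2*mu/(L + mu) = (L - mu)/(L + mu) = 87/211 = 0.4123


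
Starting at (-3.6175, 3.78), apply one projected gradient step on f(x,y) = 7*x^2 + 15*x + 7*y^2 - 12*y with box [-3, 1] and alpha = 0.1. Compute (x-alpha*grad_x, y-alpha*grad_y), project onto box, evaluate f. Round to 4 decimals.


Step 1: Compute gradient at (-3.6175, 3.78).
grad_x = 2*7*-3.6175 + 15 = -35.645
grad_y = 2*7*3.78 - 12 = 40.92
Step 2: Gradient step.
x_raw = -3.6175 - 0.1*-35.645 = -0.053
y_raw = 3.78 - 0.1*40.92 = -0.312
Step 3: Project onto [-3, 1].
x_proj = clip(-0.053) = -0.053
y_proj = clip(-0.312) = -0.312
Step 4: Evaluate f.
f(-0.053, -0.312) = 3.6501


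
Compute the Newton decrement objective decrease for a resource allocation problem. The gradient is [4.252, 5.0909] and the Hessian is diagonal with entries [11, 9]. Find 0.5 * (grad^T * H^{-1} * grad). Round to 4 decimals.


Step 1: H is diagonal, so H^(-1) * g = [0.3865, 0.5657].
Step 2: g^T H^(-1) g = sum_i g_i^2 / H_ii
  = (4.252)^2/11 + (5.0909)^2/9
  = 1.6436 + 2.8797 = 4.5233
Step 3: Objective decrease = 0.5 * g^T H^(-1) g = 2.2616


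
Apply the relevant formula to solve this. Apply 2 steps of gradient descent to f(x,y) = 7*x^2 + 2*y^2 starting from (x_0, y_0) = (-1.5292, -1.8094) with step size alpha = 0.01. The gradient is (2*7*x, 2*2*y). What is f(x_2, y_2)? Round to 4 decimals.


Gradient descent on f(x,y) = 7*x^2 + 2*y^2.
Starting point: (-1.5292, -1.8094), alpha = 0.01
Step 1: grad_x = 2*7*-1.5292 = -21.4088, grad_y = 2*2*-1.8094 = -7.2376
  x_1 = -1.5292 - 0.01*-21.4088 = -1.3151
  y_1 = -1.8094 - 0.01*-7.2376 = -1.737
Step 2: grad_x = 2*7*-1.3151 = -18.4116, grad_y = 2*2*-1.737 = -6.9481
  x_2 = -1.3151 - 0.01*-18.4116 = -1.131
  y_2 = -1.737 - 0.01*-6.9481 = -1.6675
f(-1.131, -1.6675) = 7*(-1.131)^2 + 2*(-1.6675)^2 = 14.5155


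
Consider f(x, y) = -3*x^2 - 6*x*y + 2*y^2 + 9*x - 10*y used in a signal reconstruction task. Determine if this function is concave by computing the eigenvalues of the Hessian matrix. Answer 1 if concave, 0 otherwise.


The Hessian of f(x,y) = -3*x^2 - 6*x*y + 2*y^2 + 9*x - 10*y is:
H = [[-6, -6], [-6, 4]]
Trace = -6 + 4 = -2
Determinant = -6*4 - (-6)^2 = -60
Discriminant = (-2)^2 - 4*-60 = 244.0
Eigenvalues: lambda_1 = -8.8102, lambda_2 = 6.8102
The function is not concave.

0


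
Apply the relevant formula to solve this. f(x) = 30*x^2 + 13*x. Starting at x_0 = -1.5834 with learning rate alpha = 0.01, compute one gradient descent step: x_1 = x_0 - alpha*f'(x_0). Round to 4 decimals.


We compute the gradient at x_0 and apply the update.
f'(x) = 60*x + 13
f'(-1.5834) = 60*-1.5834 + 13 = -82.004
x_1 = -1.5834 - 0.01*-82.004 = -0.7634


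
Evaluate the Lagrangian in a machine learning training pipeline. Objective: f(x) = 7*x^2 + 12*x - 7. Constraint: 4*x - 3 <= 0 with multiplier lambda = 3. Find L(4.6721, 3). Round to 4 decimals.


Step 1: Evaluate f(x).
f(4.6721) = 7*4.6721^2 + 12*4.6721 - 7 = 201.8648
Step 2: Evaluate g(x).
g(4.6721) = 4*4.6721 - 3 = 15.6884
Step 3: Compute Lagrangian.
L = 201.8648 + 3*15.6884 = 248.93


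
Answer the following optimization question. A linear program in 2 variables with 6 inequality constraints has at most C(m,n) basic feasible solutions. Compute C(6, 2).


Each vertex corresponds to some choice of n active constraints out of m, so the number of vertices is at most C(m, n) = m! / (n!(m-n)!).
m = 6, n = 2
Numerator: 6 * 5
Denominator: 2! = 2
C(6, 2) = 15


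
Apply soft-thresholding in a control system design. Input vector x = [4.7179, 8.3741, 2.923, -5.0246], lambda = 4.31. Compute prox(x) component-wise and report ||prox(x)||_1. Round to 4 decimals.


Soft-thresholding with lambda = 4.31:
prox(4.7179) = sign(4.7179)*max(|4.7179| - 4.31, 0) = 0.4079
prox(8.3741) = sign(8.3741)*max(|8.3741| - 4.31, 0) = 4.0641
prox(2.923) = sign(2.923)*max(|2.923| - 4.31, 0) = 0.0
prox(-5.0246) = sign(-5.0246)*max(|-5.0246| - 4.31, 0) = -0.7146
prox(x) = [0.4079, 4.0641, 0.0, -0.7146]
||prox(x)||_1 = 0.4079 + 4.0641 + 0.0 + 0.7146 = 5.1866


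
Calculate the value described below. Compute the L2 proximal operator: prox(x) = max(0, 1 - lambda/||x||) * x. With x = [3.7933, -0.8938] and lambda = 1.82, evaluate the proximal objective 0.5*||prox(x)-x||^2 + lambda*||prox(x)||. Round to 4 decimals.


Step 1: Compute ||x||.
||x|| = 3.8972
Step 2: Compute scaling factor.
scale = max(0, 1 - 1.82/3.8972) = 0.533
Step 3: prox(x) = [2.0218, -0.4764]
||prox(x)|| = 2.0772
Step 4: Proximal objective.
0.5*||prox-x||^2 = 1.6562
lambda*||prox|| = 3.7805
Total = 5.4367


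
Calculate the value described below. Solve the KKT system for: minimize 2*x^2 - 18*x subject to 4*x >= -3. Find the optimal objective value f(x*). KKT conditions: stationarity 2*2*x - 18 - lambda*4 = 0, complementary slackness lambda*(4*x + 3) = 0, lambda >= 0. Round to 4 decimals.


Step 1: Try lambda = 0 (constraint inactive).
Stationarity: 2*2*x - 18 = 0
x* = 18/(2*2) = 4.5
Check constraint: 4*4.5 = 18.0 >= -3 -- satisfied.
Step 2: Compute optimal value.
f(x*) = 2*4.5^2 - 18*4.5 = -40.5


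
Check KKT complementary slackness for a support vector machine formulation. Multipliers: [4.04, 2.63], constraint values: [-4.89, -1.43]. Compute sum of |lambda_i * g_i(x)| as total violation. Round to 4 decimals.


KKT complementary slackness check:
lambda_1 * g_1 = 4.04 * -4.89 = -19.7556
lambda_2 * g_2 = 2.63 * -1.43 = -3.7609
Total violation = 19.7556 + 3.7609 = 23.5165


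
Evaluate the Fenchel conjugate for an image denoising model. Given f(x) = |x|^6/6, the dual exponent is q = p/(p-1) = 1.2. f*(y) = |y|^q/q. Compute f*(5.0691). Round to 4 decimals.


The conjugate exponent q satisfies 1/p + 1/q = 1.
p = 6, so q = 6/(6 - 1) = 1.2
|y|^q = 5.0691^1.2 = 7.0132
f*(5.0691) = 7.0132 / 1.2 = 5.8443


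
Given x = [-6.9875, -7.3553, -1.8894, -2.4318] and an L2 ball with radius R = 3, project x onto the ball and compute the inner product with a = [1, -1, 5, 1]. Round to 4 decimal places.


Step 1: Compute ||x|| (intermediates to 6 decimals).
||x|| = sqrt((-6.9875)^2 + (-7.3553)^2 + (-1.8894)^2 + (-2.4318)^2) = 10.602315
Step 2: Project.
Since ||x|| > R, scale = R/||x|| = 3/10.602315 = 0.282957, proj(x) = scale * x
proj(x) = [-1.977162, -2.081234, -0.534619, -0.688095]
Step 3: Dot product.
a^T * proj(x) = 1*(-1.977162) - 1*(-2.081234) + 5*(-0.534619) + 1*(-0.688095) = -3.2571


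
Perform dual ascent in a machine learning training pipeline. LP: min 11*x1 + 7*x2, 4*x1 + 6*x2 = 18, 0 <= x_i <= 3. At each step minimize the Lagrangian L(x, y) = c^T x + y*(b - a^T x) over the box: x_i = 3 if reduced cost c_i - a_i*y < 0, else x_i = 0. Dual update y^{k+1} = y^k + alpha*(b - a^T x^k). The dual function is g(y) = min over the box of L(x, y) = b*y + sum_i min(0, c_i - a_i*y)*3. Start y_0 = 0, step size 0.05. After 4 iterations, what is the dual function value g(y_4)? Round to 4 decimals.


Dual ascent for LP: min 11*x1 + 7*x2, 4*x1 + 6*x2 = 18, 0 <= x_i <= 3
Step 1: y^k = 0.0, reduced costs: (11.0, 7.0)
  x^k = (0.0, 0.0), subgradient = b - a^T x = 18.0
  y^{k+1} = 0.0 + 0.05*18.0 = 0.9
Step 2: y^k = 0.9, reduced costs: (7.4, 1.6)
  x^k = (0.0, 0.0), subgradient = b - a^T x = 18.0
  y^{k+1} = 0.9 + 0.05*18.0 = 1.8
Step 3: y^k = 1.8, reduced costs: (3.8, -3.8)
  x^k = (0.0, 3.0), subgradient = b - a^T x = 0.0
  y^{k+1} = 1.8 + 0.05*0.0 = 1.8
Step 4: y^k = 1.8, reduced costs: (3.8, -3.8)
  x^k = (0.0, 3.0), subgradient = b - a^T x = 0.0
  y^{k+1} = 1.8 + 0.05*0.0 = 1.8
Dual objective at y_4 = 1.8: reduced costs (3.8, -3.8), box minimizer x = (0.0, 3.0)
g(y_4) = b*y + (c1 - a1*y)*x1 + (c2 - a2*y)*x2 = 18*1.8 + 3.8*0.0 + (-3.8)*3.0 = 32.4 + 0.0 - 11.4 = 21.0
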